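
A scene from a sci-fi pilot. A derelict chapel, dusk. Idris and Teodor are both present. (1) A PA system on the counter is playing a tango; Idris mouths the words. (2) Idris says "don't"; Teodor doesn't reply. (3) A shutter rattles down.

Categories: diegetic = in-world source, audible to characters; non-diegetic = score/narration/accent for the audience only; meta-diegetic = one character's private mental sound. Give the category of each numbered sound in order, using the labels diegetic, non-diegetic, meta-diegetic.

diegetic, diegetic, diegetic

(1) source music from a PA system, which exists in the story world → diegetic.
(2) is diegetic: spoken by a character present in the story world.
Sound (3): the sound comes from a shutter physically present in the location, so diegetic.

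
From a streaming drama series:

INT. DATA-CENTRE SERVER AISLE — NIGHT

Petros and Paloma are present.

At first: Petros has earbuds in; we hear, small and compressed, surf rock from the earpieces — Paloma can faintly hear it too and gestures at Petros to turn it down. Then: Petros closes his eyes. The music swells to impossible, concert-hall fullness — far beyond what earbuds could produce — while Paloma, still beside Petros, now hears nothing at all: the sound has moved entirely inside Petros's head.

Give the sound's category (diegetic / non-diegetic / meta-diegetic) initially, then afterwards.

Initially: the earbuds are a physical source both characters can hear → diegetic.
Afterwards: the music now exists only as Petros's subjective experience; Paloma can no longer hear it → meta-diegetic.

diegetic, meta-diegetic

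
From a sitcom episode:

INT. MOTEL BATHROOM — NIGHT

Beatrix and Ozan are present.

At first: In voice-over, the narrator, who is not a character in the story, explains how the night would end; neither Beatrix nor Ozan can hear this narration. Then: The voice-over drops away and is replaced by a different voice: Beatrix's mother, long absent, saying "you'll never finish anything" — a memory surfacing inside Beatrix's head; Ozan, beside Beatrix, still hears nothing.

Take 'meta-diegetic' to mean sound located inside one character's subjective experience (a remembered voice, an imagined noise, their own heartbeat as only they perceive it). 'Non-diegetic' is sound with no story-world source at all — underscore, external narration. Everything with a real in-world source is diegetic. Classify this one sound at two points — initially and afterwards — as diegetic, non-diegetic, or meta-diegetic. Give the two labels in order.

Initially: the external narrator addresses only the audience — outside the story world → non-diegetic.
Afterwards: the replacement voice is a memory inside Beatrix's mind specifically → meta-diegetic.

non-diegetic, meta-diegetic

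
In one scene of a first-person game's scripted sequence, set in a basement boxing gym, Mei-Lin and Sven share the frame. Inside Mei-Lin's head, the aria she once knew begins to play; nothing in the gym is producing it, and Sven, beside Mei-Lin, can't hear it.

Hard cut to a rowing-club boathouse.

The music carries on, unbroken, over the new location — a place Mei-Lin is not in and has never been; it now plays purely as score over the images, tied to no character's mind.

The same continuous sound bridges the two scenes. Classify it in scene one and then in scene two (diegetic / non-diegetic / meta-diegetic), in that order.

meta-diegetic, non-diegetic

Scene one: the music exists only inside Mei-Lin's mind; Sven can't hear it → meta-diegetic.
Scene two: it's detached from Mei-Lin entirely and plays over unrelated images with no in-world source — conventional underscore → non-diegetic.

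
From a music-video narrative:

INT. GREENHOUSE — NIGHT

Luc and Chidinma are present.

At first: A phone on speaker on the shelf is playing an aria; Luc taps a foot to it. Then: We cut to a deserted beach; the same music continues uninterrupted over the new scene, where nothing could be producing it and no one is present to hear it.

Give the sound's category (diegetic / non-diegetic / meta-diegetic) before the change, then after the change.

Before the change: a phone on speaker is a real in-scene source and Luc reacts to it → diegetic.
After the change: there is no longer any in-world source and no one can hear it — it has become underscore → non-diegetic.

diegetic, non-diegetic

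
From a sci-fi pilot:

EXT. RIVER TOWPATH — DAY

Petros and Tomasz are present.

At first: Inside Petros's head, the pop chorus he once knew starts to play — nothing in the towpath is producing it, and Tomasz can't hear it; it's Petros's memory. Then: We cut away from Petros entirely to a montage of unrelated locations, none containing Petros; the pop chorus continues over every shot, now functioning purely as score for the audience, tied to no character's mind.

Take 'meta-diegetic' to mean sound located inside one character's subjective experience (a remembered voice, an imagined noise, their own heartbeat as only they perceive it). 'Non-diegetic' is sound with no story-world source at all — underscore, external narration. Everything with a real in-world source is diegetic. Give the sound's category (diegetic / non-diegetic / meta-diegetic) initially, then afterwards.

Initially: the music lives inside Petros's mind alone; Tomasz can't hear it → meta-diegetic.
Afterwards: once it plays over shots Petros isn't in, detached from any character's subjectivity, it's conventional underscore → non-diegetic.

meta-diegetic, non-diegetic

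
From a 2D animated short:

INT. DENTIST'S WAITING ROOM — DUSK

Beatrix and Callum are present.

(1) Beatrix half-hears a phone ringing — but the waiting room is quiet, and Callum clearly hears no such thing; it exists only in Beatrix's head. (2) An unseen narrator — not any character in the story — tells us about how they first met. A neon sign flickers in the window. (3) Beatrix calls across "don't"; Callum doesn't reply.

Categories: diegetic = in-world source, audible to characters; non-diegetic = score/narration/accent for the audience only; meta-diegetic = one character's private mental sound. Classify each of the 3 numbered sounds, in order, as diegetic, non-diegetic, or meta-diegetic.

(1) is meta-diegetic: Beatrix alone 'hears' it — an imagined sound, not present in the space.
(2) is non-diegetic: the narrator exists outside the story world, addressing only the audience.
Sound (3): on-screen dialogue — Beatrix speaks and Callum is there to hear, so diegetic.

meta-diegetic, non-diegetic, diegetic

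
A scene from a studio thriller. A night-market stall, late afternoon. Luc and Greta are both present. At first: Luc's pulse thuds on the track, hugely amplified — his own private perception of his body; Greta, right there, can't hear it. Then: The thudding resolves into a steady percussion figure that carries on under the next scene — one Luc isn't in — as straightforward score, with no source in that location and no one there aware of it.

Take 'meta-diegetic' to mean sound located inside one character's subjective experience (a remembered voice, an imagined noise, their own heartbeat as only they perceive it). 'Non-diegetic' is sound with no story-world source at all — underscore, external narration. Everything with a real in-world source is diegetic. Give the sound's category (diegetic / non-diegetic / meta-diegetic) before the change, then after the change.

Before the change: it's Luc's subjective body sound, inaudible to Greta → meta-diegetic.
After the change: detached from Luc and playing as sourceless score over a scene he isn't in — for the audience only → non-diegetic.

meta-diegetic, non-diegetic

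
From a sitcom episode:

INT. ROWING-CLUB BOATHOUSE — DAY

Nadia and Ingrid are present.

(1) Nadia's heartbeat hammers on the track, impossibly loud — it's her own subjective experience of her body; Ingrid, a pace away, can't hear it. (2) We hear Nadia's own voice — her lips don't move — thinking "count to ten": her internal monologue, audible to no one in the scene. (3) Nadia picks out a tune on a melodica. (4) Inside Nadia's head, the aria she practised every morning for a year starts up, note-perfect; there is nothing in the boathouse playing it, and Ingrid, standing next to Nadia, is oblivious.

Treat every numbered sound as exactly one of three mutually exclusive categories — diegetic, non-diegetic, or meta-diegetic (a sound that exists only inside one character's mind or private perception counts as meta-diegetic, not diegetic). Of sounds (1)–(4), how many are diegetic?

1

Sound (1): a subjective body sound — Nadia's private perception, inaudible to Ingrid, so meta-diegetic.
(2) is meta-diegetic: Nadia's thought-voice: a private mental sound no other character can hear.
Sound (3): the instrument and the performer are both in the scene, so diegetic.
(4) is meta-diegetic: it lives in Nadia's subjectivity, not in the boathouse.
So 1 of the 4 is diegetic: (3).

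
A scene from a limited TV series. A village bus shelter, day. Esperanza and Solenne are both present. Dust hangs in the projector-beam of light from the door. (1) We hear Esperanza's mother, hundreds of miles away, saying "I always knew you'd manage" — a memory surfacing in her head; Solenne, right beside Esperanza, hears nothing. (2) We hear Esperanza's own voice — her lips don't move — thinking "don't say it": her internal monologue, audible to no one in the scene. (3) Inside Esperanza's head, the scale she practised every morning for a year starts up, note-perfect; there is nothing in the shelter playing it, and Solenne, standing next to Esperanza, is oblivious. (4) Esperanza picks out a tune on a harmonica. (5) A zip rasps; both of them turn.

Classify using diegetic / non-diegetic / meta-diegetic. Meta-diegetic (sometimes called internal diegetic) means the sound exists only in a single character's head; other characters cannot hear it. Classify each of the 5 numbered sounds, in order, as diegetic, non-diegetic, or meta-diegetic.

meta-diegetic, meta-diegetic, meta-diegetic, diegetic, diegetic

(1) is meta-diegetic: it's Esperanza's recollection rendered as sound; the other character can't hear it.
(2) is meta-diegetic: it's Esperanza's unspoken thought, heard only by the audience via her subjectivity.
(3) is meta-diegetic: it lives in Esperanza's subjectivity, not in the shelter.
(4) is diegetic: a character is playing a harmonica on screen.
(5) an in-world source (a zip); characters could hear it → diegetic.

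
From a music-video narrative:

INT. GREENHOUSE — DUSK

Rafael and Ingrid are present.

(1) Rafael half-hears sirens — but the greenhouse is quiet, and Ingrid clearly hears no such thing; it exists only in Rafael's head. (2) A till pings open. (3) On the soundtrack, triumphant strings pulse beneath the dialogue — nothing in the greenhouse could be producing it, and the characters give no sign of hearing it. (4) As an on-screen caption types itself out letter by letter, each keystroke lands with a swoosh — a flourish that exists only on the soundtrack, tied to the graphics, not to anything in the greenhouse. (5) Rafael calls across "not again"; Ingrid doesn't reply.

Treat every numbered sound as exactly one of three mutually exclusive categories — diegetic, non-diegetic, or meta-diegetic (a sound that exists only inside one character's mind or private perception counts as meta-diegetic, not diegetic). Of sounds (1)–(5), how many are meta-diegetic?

(1) the sound is imagined by Rafael; nothing in the story world is producing it and Ingrid can't hear it → meta-diegetic.
(2) the sound comes from a till physically present in the location → diegetic.
Sound (3): it has no source in the story world and no character can hear it — it's underscore, so non-diegetic.
Sound (4): it accompanies on-screen graphics, not anything inside the story world, so non-diegetic.
Sound (5): Rafael is a character speaking aloud in the scene, so diegetic.
So 1 of the 5 is meta-diegetic: (1).

1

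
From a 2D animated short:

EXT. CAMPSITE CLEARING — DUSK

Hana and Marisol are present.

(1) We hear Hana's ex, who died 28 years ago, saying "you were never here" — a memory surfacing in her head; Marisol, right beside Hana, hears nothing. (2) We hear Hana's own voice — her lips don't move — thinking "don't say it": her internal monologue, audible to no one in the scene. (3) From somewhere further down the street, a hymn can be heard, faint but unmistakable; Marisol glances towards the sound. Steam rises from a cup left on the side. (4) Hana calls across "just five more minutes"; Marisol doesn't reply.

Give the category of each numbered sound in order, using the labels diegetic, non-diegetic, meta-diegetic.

meta-diegetic, meta-diegetic, diegetic, diegetic

(1) is meta-diegetic: a remembered line, private to Hana — not present in the room, not audible to Marisol.
Sound (2): it's Hana's unspoken thought, heard only by the audience via her subjectivity, so meta-diegetic.
(3) is diegetic: off-screen diegetic: the source is out of frame but still in the story's space.
(4) on-screen dialogue — Hana speaks and Marisol is there to hear → diegetic.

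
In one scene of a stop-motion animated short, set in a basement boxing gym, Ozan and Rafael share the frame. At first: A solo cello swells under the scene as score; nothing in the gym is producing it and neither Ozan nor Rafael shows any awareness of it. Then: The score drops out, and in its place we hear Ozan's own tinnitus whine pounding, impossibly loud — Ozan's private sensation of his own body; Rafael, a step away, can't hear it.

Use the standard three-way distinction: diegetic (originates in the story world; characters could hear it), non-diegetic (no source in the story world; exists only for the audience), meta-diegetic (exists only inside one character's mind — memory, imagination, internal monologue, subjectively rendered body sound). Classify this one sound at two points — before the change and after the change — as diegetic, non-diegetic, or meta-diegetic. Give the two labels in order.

Before the change: underscore with no in-world source, inaudible to the characters → non-diegetic.
After the change: the body sound is Ozan's subjective perception alone — Rafael can't hear it → meta-diegetic.

non-diegetic, meta-diegetic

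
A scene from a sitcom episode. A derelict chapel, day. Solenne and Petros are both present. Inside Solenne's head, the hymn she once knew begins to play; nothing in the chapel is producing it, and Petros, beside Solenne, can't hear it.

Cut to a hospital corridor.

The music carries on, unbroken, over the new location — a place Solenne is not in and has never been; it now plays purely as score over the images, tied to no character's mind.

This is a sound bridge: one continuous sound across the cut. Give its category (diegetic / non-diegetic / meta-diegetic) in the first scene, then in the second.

Scene one: the music exists only inside Solenne's mind; Petros can't hear it → meta-diegetic.
Scene two: it's detached from Solenne entirely and plays over unrelated images with no in-world source — conventional underscore → non-diegetic.

meta-diegetic, non-diegetic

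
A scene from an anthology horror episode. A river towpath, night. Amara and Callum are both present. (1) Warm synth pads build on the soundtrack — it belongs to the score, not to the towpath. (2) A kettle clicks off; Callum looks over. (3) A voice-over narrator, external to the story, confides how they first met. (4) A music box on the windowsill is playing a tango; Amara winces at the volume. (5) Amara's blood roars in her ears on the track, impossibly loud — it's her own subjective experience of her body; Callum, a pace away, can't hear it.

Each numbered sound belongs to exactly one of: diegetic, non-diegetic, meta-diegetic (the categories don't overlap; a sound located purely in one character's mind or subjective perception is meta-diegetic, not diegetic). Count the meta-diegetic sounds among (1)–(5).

1

(1) nothing in the towpath produces it and the characters don't hear it — pure soundtrack → non-diegetic.
(2) is diegetic: an in-world source (a kettle); characters could hear it.
(3) is non-diegetic: the narrator exists outside the story world, addressing only the audience.
(4) is diegetic: a music box is a physical source in the scene and Amara reacts to it.
Sound (5): a subjective body sound — Amara's private perception, inaudible to Callum, so meta-diegetic.
Meta-diegetic: (5) — that's 1.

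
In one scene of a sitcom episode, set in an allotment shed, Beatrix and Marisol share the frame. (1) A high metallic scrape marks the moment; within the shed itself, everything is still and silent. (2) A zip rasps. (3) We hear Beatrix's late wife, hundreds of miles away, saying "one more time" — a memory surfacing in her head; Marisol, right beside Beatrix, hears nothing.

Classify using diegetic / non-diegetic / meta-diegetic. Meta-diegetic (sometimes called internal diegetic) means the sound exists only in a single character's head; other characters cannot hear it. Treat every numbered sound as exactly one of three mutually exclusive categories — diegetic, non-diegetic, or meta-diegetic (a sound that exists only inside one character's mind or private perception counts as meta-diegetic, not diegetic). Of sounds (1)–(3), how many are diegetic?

(1) it's a sound-design accent with no in-world source; no one in the scene can hear it → non-diegetic.
(2) is diegetic: the sound comes from a zip physically present in the location.
(3) is meta-diegetic: the voice is a memory playing only inside Beatrix's mind; Marisol can't hear it.
So 1 of the 3 is diegetic: (2).

1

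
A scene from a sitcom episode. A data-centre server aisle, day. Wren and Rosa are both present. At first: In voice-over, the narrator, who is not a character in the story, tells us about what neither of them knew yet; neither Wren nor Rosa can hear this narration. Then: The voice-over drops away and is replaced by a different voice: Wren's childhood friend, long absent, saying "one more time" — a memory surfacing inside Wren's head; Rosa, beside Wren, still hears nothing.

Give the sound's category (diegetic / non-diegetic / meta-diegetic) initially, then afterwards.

Initially: the external narrator addresses only the audience — outside the story world → non-diegetic.
Afterwards: the replacement voice is a memory inside Wren's mind specifically → meta-diegetic.

non-diegetic, meta-diegetic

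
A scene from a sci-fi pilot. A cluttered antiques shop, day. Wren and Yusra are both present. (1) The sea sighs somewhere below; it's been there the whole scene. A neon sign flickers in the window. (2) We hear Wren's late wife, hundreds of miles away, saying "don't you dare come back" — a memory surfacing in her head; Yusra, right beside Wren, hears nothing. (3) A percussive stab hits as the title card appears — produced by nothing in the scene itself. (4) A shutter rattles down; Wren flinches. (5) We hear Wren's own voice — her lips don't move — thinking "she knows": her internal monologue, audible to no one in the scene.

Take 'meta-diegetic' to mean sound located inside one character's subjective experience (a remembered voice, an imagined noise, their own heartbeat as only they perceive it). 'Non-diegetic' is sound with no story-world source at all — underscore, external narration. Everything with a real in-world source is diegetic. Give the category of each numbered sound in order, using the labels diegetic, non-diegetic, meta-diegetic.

diegetic, meta-diegetic, non-diegetic, diegetic, meta-diegetic

Sound (1): the sea is part of the location's real environment, so diegetic.
Sound (2): the voice is a memory playing only inside Wren's mind; Yusra can't hear it, so meta-diegetic.
Sound (3): an editorial stinger — it belongs to the cut, not the story world, so non-diegetic.
(4) is diegetic: the sound comes from a shutter physically present in the location.
(5) is meta-diegetic: Wren's thought-voice: a private mental sound no other character can hear.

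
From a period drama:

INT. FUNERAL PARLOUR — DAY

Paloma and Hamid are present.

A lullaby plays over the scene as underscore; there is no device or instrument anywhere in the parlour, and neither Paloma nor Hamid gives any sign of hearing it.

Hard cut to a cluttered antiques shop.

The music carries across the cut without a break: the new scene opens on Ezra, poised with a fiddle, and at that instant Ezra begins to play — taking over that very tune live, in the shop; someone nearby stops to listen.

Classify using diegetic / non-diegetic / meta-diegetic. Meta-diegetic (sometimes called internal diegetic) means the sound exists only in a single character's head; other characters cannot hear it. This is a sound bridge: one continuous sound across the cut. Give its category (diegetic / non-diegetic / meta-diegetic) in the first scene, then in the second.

non-diegetic, diegetic

Scene one: there's no in-world source anywhere and no character hears it — underscore for the audience only → non-diegetic.
Scene two: from the moment Ezra starts playing, the tune is being performed on a fiddle inside the story world and another character hears it → diegetic.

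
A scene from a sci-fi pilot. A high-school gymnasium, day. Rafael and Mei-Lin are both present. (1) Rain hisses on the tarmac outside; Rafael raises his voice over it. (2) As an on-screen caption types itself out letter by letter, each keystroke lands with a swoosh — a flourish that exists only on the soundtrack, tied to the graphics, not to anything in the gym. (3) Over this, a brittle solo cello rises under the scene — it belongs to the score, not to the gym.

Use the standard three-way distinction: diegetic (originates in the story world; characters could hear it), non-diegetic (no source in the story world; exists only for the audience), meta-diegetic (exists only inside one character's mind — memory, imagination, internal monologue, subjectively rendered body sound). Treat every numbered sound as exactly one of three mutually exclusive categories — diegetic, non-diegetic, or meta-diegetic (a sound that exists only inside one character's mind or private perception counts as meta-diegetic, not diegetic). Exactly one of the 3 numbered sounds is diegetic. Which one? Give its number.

1

(1) ambient/room sound belonging to the story's physical space → diegetic.
(2) is non-diegetic: the caption isn't part of the story world, so neither is the sound tied to it.
(3) nothing in the gym produces it and the characters don't hear it — pure soundtrack → non-diegetic.
Only (1) is diegetic.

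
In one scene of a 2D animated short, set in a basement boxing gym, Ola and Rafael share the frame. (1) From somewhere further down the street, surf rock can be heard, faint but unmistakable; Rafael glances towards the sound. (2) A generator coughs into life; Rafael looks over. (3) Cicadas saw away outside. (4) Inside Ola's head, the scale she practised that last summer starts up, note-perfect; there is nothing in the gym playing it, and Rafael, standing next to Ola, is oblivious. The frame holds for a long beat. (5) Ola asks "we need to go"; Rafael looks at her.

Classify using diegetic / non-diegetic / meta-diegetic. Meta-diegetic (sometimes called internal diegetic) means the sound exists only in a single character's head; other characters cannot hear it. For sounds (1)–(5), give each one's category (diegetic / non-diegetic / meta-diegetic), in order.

Sound (1): it's coming from somewhere further down the street — a location within the story world — and Rafael reacts, so diegetic.
(2) is diegetic: the sound comes from a generator physically present in the location.
Sound (3): cicadas is part of the location's real environment, so diegetic.
(4) is meta-diegetic: it lives in Ola's subjectivity, not in the gym.
(5) on-screen dialogue — Ola speaks and Rafael is there to hear → diegetic.

diegetic, diegetic, diegetic, meta-diegetic, diegetic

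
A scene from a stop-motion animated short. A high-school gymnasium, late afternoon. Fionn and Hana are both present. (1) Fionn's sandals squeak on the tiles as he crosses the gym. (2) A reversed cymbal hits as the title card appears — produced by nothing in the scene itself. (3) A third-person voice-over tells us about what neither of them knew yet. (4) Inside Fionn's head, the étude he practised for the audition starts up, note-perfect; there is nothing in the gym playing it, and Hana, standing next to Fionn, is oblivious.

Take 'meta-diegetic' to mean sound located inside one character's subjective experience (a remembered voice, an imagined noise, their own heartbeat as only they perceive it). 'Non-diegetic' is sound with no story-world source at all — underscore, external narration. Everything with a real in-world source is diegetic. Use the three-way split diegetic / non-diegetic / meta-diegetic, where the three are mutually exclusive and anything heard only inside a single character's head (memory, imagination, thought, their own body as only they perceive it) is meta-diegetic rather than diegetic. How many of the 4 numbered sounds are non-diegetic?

(1) Fionn's footsteps are produced in the story world → diegetic.
(2) is non-diegetic: nothing in the scene produces it; it's an accent added for the audience.
(3) is non-diegetic: the narrator exists outside the story world, addressing only the audience.
(4) the music is a memory playing inside Fionn's mind alone; no real-world source, Hana can't hear it → meta-diegetic.
So 2 of the 4 are non-diegetic: (2), (3).

2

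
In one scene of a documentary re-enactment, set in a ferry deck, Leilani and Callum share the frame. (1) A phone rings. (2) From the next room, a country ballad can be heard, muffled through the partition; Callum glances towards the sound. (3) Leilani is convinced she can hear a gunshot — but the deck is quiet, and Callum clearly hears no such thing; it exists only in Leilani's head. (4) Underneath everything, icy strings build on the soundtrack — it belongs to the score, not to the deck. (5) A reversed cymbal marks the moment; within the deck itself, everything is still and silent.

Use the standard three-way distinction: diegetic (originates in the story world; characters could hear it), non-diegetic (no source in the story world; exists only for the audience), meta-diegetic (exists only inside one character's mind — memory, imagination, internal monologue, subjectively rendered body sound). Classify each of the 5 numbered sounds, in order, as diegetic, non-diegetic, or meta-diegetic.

(1) a phone is a real object/event in the scene's world → diegetic.
(2) is diegetic: off-screen diegetic: the source is out of frame but still in the story's space.
(3) is meta-diegetic: Leilani alone 'hears' it — an imagined sound, not present in the space.
(4) it has no source in the story world and no character can hear it — it's underscore → non-diegetic.
Sound (5): an editorial stinger — it belongs to the cut, not the story world, so non-diegetic.

diegetic, diegetic, meta-diegetic, non-diegetic, non-diegetic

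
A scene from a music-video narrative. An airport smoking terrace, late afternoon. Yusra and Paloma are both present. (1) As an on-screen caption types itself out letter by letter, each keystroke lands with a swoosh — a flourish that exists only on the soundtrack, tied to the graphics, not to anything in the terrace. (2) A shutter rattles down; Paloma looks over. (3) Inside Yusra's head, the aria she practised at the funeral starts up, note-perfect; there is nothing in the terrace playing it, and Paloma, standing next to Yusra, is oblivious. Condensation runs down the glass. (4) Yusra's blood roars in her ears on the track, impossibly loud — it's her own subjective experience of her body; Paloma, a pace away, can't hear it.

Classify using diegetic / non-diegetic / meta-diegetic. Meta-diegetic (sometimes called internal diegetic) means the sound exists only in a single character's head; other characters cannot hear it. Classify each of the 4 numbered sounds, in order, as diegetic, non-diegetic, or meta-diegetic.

Sound (1): it accompanies on-screen graphics, not anything inside the story world, so non-diegetic.
Sound (2): an in-world source (a shutter); characters could hear it, so diegetic.
(3) remembered music, private to Yusra — Paloma is oblivious because it isn't in the room → meta-diegetic.
(4) is meta-diegetic: a subjective body sound — Yusra's private perception, inaudible to Paloma.

non-diegetic, diegetic, meta-diegetic, meta-diegetic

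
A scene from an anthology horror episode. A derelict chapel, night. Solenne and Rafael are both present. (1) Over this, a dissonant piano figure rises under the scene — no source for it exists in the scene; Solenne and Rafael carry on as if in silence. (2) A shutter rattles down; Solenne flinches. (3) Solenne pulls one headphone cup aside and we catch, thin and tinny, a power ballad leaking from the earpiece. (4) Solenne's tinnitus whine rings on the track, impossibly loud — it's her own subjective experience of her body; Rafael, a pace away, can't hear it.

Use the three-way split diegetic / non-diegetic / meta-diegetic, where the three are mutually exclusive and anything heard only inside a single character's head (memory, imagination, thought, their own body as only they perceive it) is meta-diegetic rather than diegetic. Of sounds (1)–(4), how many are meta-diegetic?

(1) is non-diegetic: nothing in the chapel produces it and the characters don't hear it — pure soundtrack.
(2) is diegetic: the sound comes from a shutter physically present in the location.
Sound (3): the headphones are an on-screen source, so diegetic.
Sound (4): it's Solenne's internal bodily sensation rendered as sound; only Solenne 'hears' it, so meta-diegetic.
So 1 of the 4 is meta-diegetic: (4).

1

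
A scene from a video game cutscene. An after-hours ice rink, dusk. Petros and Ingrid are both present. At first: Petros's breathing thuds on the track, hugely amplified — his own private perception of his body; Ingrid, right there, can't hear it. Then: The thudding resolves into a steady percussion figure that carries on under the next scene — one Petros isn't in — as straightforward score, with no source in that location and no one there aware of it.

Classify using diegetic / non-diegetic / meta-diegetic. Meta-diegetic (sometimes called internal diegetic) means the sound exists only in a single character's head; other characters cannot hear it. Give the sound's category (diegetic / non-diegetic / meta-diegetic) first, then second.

First: it's Petros's subjective body sound, inaudible to Ingrid → meta-diegetic.
Second: detached from Petros and playing as sourceless score over a scene he isn't in — for the audience only → non-diegetic.

meta-diegetic, non-diegetic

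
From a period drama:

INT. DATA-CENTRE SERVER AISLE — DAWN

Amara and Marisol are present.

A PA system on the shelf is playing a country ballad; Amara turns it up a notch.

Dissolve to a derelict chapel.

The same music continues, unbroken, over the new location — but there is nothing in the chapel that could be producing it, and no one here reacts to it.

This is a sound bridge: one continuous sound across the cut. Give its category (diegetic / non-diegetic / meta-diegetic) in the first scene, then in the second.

Scene one: a PA system is an on-screen source and Amara reacts to it → diegetic.
Scene two: there is no source in the chapel and no one hears it — it's now underscore → non-diegetic.

diegetic, non-diegetic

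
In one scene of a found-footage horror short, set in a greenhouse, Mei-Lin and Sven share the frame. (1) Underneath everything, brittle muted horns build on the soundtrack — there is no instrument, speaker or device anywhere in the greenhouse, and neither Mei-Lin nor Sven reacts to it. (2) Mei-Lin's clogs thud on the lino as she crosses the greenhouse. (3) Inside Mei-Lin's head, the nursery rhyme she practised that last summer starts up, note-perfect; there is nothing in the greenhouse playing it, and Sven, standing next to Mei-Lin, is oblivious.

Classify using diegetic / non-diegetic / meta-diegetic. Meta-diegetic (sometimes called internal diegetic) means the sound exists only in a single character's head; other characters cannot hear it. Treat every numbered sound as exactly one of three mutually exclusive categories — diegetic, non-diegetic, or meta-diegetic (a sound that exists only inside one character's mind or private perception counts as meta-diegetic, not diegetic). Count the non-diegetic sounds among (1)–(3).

1

(1) is non-diegetic: score with no on-screen or off-screen source; it exists for the audience alone.
Sound (2): it's the physical sound of Mei-Lin moving in the space, so diegetic.
(3) is meta-diegetic: it lives in Mei-Lin's subjectivity, not in the greenhouse.
Non-diegetic: (1) — that's 1.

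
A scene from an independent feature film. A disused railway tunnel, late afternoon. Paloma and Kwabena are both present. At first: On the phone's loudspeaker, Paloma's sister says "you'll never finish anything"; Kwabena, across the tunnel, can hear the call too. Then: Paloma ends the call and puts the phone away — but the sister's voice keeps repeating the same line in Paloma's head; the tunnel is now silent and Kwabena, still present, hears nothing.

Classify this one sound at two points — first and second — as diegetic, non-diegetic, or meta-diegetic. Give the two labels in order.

First: the loudspeaker is an in-world source; both Paloma and Kwabena hear the call → diegetic.
Second: with the phone off, the voice continues only as Paloma's private mental replay — Kwabena can't hear it → meta-diegetic.

diegetic, meta-diegetic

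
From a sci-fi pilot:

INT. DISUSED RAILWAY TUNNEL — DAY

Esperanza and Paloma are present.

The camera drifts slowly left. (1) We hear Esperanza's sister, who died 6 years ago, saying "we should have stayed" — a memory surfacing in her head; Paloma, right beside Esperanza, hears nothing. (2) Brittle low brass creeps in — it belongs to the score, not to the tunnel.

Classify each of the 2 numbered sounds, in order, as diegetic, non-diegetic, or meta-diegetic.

meta-diegetic, non-diegetic

(1) the voice is a memory playing only inside Esperanza's mind; Paloma can't hear it → meta-diegetic.
Sound (2): score with no on-screen or off-screen source; it exists for the audience alone, so non-diegetic.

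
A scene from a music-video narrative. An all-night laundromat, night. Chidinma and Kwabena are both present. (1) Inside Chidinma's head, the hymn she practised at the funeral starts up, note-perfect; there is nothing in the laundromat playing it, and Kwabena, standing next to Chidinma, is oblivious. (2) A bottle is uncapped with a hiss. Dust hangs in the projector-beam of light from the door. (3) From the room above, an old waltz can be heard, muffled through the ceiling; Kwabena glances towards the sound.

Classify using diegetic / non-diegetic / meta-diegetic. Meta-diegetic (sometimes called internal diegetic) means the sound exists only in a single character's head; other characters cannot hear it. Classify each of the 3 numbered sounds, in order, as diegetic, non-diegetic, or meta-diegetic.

(1) is meta-diegetic: remembered music, private to Chidinma — Kwabena is oblivious because it isn't in the room.
Sound (2): an in-world source (a bottle); characters could hear it, so diegetic.
Sound (3): the music has an off-screen but real-world source and a character hears it, so diegetic.

meta-diegetic, diegetic, diegetic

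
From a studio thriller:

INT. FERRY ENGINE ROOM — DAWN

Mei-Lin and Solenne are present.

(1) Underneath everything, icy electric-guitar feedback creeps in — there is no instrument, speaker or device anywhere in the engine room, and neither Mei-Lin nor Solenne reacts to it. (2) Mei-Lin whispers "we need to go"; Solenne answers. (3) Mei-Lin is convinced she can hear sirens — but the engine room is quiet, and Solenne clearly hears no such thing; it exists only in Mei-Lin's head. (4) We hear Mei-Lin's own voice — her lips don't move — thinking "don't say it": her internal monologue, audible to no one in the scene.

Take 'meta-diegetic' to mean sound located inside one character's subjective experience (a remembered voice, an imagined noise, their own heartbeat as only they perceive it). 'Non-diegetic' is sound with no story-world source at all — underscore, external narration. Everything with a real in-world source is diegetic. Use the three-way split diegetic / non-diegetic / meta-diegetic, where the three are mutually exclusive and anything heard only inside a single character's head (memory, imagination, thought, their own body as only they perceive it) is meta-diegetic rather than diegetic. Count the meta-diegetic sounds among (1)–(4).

2

(1) is non-diegetic: nothing in the engine room produces it and the characters don't hear it — pure soundtrack.
(2) is diegetic: spoken by a character present in the story world.
Sound (3): Mei-Lin alone 'hears' it — an imagined sound, not present in the space, so meta-diegetic.
Sound (4): it's Mei-Lin's unspoken thought, heard only by the audience via her subjectivity, so meta-diegetic.
So 2 of the 4 are meta-diegetic: (3), (4).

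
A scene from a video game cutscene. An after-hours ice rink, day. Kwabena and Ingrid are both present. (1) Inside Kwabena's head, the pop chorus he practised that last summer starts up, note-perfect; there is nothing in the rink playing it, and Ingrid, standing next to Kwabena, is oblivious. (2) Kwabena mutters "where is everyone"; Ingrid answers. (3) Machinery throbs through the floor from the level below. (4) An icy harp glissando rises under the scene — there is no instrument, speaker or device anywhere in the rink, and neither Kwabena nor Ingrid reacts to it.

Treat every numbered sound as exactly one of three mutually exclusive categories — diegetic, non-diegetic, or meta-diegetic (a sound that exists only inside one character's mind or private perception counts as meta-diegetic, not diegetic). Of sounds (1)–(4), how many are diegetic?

Sound (1): remembered music, private to Kwabena — Ingrid is oblivious because it isn't in the room, so meta-diegetic.
(2) is diegetic: spoken by a character present in the story world.
(3) ambient/room sound belonging to the story's physical space → diegetic.
(4) score with no on-screen or off-screen source; it exists for the audience alone → non-diegetic.
So 2 of the 4 are diegetic: (2), (3).

2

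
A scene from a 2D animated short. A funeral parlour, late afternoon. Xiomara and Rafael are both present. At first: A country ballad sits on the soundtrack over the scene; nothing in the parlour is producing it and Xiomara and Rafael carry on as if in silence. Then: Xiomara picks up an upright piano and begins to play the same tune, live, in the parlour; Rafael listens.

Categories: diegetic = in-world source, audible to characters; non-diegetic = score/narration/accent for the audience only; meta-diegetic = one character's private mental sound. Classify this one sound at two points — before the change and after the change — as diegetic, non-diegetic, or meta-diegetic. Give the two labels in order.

Before the change: no in-world source exists and no character can hear it — underscore → non-diegetic.
After the change: an upright piano is now a real source in the story world and the characters hear it → diegetic.

non-diegetic, diegetic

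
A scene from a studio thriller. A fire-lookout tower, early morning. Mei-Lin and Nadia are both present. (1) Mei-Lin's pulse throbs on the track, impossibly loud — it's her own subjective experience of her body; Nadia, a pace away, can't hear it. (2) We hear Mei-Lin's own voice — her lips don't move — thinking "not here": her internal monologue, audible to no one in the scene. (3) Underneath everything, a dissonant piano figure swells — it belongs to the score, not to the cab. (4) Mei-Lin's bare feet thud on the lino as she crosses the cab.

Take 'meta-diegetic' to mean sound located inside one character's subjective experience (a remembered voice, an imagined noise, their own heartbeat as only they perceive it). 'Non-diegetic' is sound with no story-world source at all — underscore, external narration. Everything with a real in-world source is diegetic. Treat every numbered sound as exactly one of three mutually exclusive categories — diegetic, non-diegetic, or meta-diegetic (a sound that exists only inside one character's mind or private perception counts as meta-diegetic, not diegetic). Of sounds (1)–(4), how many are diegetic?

(1) is meta-diegetic: it's Mei-Lin's internal bodily sensation rendered as sound; only Mei-Lin 'hears' it.
(2) is meta-diegetic: internal monologue — inside Mei-Lin's mind, not spoken into the scene.
(3) nothing in the cab produces it and the characters don't hear it — pure soundtrack → non-diegetic.
(4) it's the physical sound of Mei-Lin moving in the space → diegetic.
So 1 of the 4 is diegetic: (4).

1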